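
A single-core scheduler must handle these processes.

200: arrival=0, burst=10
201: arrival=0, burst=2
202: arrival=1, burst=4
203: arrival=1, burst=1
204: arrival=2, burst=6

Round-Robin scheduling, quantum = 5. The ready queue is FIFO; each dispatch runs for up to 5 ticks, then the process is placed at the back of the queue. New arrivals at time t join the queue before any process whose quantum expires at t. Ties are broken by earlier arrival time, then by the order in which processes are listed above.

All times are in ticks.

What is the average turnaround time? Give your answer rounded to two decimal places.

14.20

Gantt: | 200 0-5 | 201 5-7 | 202 7-11 | 203 11-12 | 204 12-17 | 200 17-22 | 204 22-23 |
Completion: 200=22  201=7  202=11  203=12  204=23
Turnaround (C−A): 200=22  201=7  202=10  203=11  204=21
Turnaround times: 200=22, 201=7, 202=10, 203=11, 204=21
Average turnaround = (22+7+10+11+21) / 5 = 71/5 = 14.20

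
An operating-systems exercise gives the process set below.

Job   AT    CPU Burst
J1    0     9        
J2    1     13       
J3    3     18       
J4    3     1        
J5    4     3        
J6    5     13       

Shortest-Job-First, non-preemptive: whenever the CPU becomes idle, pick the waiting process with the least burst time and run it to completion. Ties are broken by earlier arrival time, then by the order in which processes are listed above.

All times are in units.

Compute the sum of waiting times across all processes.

81

Timeline: | J1 0-9 | J4 9-10 | J5 10-13 | J2 13-26 | J6 26-39 | J3 39-57 |
Completion: J1=9  J2=26  J3=57  J4=10  J5=13  J6=39
Turnaround (C−A): J1=9  J2=25  J3=54  J4=7  J5=9  J6=34
Waiting = turnaround − burst: J1=0, J2=12, J3=36, J4=6, J5=6, J6=21
Total waiting = 0 + 12 + 36 + 6 + 6 + 21 = 81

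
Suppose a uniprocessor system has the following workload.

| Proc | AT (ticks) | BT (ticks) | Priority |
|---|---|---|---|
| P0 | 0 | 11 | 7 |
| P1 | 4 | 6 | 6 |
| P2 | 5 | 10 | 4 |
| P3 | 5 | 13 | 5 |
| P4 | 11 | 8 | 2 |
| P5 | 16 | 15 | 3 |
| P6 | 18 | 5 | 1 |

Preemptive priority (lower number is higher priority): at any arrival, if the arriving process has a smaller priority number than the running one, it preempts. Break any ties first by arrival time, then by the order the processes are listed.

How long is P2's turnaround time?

Timeline: | P0 0-4 | P1 4-5 | P2 5-11 | P4 11-18 | P6 18-23 | P4 23-24 | P5 24-39 | P2 39-43 | P3 43-56 | P1 56-61 | P0 61-68 |
Completion: P0=68  P1=61  P2=43  P3=56  P4=24  P5=39  P6=23
Turnaround(P2) = completion − arrival = 43 − 5 = 38

38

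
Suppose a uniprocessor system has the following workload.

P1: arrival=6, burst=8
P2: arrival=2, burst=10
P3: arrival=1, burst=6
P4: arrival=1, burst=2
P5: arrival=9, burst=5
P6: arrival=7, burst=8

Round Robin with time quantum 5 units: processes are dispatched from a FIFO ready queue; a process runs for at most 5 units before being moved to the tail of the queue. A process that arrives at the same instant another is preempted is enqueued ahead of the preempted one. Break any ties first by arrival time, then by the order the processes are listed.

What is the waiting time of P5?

15

Timeline: | idle 0-1 | P3 1-6 | P4 6-8 | P2 8-13 | P1 13-18 | P3 18-19 | P6 19-24 | P5 24-29 | P2 29-34 | P1 34-37 | P6 37-40 |
Completion: P1=37  P2=34  P3=19  P4=8  P5=29  P6=40
Turnaround (C−A): P1=31  P2=32  P3=18  P4=7  P5=20  P6=33
Waiting(P5) = turnaround − burst = 20 − 5 = 15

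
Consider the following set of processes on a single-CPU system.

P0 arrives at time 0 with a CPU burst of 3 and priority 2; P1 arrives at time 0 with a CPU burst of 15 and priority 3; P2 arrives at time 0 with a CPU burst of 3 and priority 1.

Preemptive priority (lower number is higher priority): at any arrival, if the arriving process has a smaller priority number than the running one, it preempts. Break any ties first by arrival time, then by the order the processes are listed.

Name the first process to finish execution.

P2

Timeline: | P2 0-3 | P0 3-6 | P1 6-21 |
Completion: P0=6  P1=21  P2=3
Finish order: P2 → P0 → P1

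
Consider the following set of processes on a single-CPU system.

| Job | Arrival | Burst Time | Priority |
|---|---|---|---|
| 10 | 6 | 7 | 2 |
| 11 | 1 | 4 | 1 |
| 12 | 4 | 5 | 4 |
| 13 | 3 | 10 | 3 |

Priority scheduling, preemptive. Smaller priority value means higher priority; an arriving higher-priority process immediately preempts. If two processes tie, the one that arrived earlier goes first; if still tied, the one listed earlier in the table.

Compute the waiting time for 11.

Gantt: | idle 0-1 | 11 1-5 | 13 5-6 | 10 6-13 | 13 13-22 | 12 22-27 |
Completion: 10=13  11=5  12=27  13=22
Waiting(11) = turnaround − burst = 4 − 4 = 0

0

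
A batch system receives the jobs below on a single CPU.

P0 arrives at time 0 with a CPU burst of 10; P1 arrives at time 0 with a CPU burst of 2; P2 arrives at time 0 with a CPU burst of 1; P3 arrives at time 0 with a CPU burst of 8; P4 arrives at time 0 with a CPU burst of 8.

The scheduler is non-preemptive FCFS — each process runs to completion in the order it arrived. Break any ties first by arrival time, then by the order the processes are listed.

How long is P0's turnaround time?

Schedule: | P0 0-10 | P1 10-12 | P2 12-13 | P3 13-21 | P4 21-29 |
Completion: P0=10  P1=12  P2=13  P3=21  P4=29
Turnaround (C−A): P0=10  P1=12  P2=13  P3=21  P4=29
Turnaround(P0) = completion − arrival = 10 − 0 = 10

10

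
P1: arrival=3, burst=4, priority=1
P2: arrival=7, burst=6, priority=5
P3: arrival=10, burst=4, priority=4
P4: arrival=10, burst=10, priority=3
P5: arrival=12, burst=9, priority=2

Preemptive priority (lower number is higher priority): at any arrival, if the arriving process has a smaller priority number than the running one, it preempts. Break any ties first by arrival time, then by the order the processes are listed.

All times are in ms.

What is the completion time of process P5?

Gantt: | idle 0-3 | P1 3-7 | P2 7-10 | P4 10-12 | P5 12-21 | P4 21-29 | P3 29-33 | P2 33-36 |
Completion: P1=7  P2=36  P3=33  P4=29  P5=21
Turnaround (C−A): P1=4  P2=29  P3=23  P4=19  P5=9

21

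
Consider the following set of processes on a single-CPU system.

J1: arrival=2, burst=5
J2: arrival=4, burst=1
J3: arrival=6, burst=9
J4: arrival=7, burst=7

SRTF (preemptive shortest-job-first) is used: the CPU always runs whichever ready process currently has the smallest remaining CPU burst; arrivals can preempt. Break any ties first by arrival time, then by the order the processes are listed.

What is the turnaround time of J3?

18

Timeline: | idle 0-2 | J1 2-4 | J2 4-5 | J1 5-8 | J4 8-15 | J3 15-24 |
Completion: J1=8  J2=5  J3=24  J4=15
Turnaround(J3) = completion − arrival = 24 − 6 = 18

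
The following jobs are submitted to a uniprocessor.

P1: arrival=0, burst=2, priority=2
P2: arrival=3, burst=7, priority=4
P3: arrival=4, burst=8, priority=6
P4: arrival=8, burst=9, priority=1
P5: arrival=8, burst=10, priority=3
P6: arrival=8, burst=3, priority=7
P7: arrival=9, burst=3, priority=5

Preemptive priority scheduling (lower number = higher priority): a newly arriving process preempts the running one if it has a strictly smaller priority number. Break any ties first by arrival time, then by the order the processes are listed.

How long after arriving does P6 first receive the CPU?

32

Gantt: | P1 0-2 | idle 2-3 | P2 3-8 | P4 8-17 | P5 17-27 | P2 27-29 | P7 29-32 | P3 32-40 | P6 40-43 |
Completion: P1=2  P2=29  P3=40  P4=17  P5=27  P6=43  P7=32
Response(P6) = first start − arrival = 40 − 8 = 32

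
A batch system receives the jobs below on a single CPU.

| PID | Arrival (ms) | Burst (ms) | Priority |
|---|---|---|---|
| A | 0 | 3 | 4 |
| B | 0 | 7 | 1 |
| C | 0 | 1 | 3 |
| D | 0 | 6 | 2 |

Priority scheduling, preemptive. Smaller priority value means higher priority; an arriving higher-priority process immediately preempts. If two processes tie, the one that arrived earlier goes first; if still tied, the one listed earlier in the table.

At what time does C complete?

14

Timeline: | B 0-7 | D 7-13 | C 13-14 | A 14-17 |
Completion: A=17  B=7  C=14  D=13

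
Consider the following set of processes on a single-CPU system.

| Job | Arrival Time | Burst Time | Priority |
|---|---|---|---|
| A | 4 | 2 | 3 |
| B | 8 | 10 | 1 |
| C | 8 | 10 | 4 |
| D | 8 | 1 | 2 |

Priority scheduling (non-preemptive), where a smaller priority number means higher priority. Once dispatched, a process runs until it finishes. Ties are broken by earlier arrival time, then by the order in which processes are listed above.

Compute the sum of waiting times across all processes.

21

Gantt: | idle 0-4 | A 4-6 | idle 6-8 | B 8-18 | D 18-19 | C 19-29 |
Completion: A=6  B=18  C=29  D=19
Waiting = turnaround − burst: A=0, B=0, C=11, D=10
Total waiting = 0 + 0 + 11 + 10 = 21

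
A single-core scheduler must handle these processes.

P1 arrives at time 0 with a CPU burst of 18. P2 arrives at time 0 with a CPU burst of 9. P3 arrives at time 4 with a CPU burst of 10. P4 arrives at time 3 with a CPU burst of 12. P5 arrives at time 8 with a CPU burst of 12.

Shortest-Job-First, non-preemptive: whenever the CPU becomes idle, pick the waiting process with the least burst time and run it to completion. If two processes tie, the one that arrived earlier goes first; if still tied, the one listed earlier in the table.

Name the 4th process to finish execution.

Gantt: | P2 0-9 | P3 9-19 | P4 19-31 | P5 31-43 | P1 43-61 |
Completion: P1=61  P2=9  P3=19  P4=31  P5=43
Turnaround (C−A): P1=61  P2=9  P3=15  P4=28  P5=35
Finish order: P2 → P3 → P4 → P5 → P1

P5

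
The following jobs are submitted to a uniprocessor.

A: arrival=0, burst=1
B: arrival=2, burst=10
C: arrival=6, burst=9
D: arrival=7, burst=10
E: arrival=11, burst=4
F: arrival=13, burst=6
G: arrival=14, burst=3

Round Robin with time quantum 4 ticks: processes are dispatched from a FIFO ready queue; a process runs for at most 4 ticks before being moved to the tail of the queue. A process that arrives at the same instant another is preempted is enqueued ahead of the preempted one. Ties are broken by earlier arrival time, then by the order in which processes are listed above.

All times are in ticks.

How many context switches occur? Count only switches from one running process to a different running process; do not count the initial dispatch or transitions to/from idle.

12

Schedule: | A 0-1 | idle 1-2 | B 2-6 | C 6-10 | B 10-14 | D 14-18 | C 18-22 | E 22-26 | F 26-30 | G 30-33 | B 33-35 | D 35-39 | C 39-40 | F 40-42 | D 42-44 |
Completion: A=1  B=35  C=40  D=44  E=26  F=42  G=33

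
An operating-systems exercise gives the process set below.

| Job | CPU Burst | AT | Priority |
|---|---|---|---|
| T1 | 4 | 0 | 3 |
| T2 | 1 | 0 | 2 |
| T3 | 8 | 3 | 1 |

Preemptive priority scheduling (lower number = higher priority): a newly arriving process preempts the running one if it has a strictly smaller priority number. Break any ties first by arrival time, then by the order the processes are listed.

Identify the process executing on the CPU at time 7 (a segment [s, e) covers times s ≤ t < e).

T3

Gantt: | T2 0-1 | T1 1-3 | T3 3-11 | T1 11-13 |
Completion: T1=13  T2=1  T3=11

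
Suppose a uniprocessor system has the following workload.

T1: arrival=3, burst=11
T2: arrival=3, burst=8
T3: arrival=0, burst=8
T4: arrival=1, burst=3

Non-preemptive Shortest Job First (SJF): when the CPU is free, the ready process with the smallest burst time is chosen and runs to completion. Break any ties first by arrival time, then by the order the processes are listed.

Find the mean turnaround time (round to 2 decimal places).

Gantt: | T3 0-8 | T4 8-11 | T2 11-19 | T1 19-30 |
Completion: T1=30  T2=19  T3=8  T4=11
Turnaround times: T1=27, T2=16, T3=8, T4=10
Average turnaround = (27+16+8+10) / 4 = 61/4 = 15.25

15.25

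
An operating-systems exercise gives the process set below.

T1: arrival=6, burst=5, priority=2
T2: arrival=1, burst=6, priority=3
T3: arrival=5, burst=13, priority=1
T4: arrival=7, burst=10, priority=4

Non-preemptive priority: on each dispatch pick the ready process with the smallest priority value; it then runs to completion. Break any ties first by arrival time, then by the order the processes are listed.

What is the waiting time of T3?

2

Gantt: | idle 0-1 | T2 1-7 | T3 7-20 | T1 20-25 | T4 25-35 |
Completion: T1=25  T2=7  T3=20  T4=35
Turnaround (C−A): T1=19  T2=6  T3=15  T4=28
Waiting(T3) = turnaround − burst = 15 − 13 = 2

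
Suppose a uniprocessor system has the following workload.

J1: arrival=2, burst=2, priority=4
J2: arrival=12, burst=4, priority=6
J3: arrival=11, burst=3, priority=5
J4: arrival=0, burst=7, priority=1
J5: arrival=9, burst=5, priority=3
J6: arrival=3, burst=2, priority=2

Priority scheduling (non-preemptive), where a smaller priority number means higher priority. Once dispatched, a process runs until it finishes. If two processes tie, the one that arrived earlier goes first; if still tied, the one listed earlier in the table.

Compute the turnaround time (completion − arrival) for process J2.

Schedule: | J4 0-7 | J6 7-9 | J5 9-14 | J1 14-16 | J3 16-19 | J2 19-23 |
Completion: J1=16  J2=23  J3=19  J4=7  J5=14  J6=9
Turnaround (C−A): J1=14  J2=11  J3=8  J4=7  J5=5  J6=6
Turnaround(J2) = completion − arrival = 23 − 12 = 11

11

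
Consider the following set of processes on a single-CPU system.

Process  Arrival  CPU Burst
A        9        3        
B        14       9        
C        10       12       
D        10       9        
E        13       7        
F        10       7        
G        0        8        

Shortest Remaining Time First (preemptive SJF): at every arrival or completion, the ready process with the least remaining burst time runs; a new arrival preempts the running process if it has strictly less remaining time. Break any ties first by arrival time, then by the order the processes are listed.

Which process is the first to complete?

Gantt: | G 0-8 | idle 8-9 | A 9-12 | F 12-19 | E 19-26 | D 26-35 | B 35-44 | C 44-56 |
Completion: A=12  B=44  C=56  D=35  E=26  F=19  G=8
Finish order: G → A → F → E → D → B → C

G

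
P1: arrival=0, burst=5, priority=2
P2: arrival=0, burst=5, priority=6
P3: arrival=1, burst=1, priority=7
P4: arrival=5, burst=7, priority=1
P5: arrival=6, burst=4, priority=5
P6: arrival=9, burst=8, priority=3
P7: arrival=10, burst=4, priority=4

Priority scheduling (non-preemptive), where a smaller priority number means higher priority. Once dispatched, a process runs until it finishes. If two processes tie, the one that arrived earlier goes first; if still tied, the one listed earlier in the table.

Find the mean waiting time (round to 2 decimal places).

13.00

Schedule: | P1 0-5 | P4 5-12 | P6 12-20 | P7 20-24 | P5 24-28 | P2 28-33 | P3 33-34 |
Completion: P1=5  P2=33  P3=34  P4=12  P5=28  P6=20  P7=24
Waiting times: P1=0, P2=28, P3=32, P4=0, P5=18, P6=3, P7=10
Average waiting = (0+28+32+0+18+3+10) / 7 = 91/7 = 13.00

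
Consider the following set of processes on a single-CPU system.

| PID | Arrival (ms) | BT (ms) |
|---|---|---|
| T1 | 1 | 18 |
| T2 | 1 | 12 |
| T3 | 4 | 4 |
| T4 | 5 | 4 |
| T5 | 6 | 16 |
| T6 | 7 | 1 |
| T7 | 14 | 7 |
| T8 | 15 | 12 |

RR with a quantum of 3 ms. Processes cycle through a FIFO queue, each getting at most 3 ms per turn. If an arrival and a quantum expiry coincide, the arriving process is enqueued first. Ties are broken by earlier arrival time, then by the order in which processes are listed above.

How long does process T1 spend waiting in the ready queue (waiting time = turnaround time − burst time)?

Gantt: | idle 0-1 | T1 1-4 | T2 4-7 | T3 7-10 | T1 10-13 | T4 13-16 | T5 16-19 | T6 19-20 | T2 20-23 | T3 23-24 | T1 24-27 | T7 27-30 | T8 30-33 | T4 33-34 | T5 34-37 | T2 37-40 | T1 40-43 | T7 43-46 | T8 46-49 | T5 49-52 | T2 52-55 | T1 55-58 | T7 58-59 | T8 59-62 | T5 62-65 | T1 65-68 | T8 68-71 | T5 71-75 |
Completion: T1=68  T2=55  T3=24  T4=34  T5=75  T6=20  T7=59  T8=71
Turnaround (C−A): T1=67  T2=54  T3=20  T4=29  T5=69  T6=13  T7=45  T8=56
Waiting(T1) = turnaround − burst = 67 − 18 = 49

49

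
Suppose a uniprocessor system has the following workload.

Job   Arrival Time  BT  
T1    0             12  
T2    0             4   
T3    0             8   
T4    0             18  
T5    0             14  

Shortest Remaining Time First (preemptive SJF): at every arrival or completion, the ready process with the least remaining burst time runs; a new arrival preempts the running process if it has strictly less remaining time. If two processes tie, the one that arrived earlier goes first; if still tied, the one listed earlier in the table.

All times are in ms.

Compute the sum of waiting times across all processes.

Timeline: | T2 0-4 | T3 4-12 | T1 12-24 | T5 24-38 | T4 38-56 |
Completion: T1=24  T2=4  T3=12  T4=56  T5=38
Waiting = turnaround − burst: T1=12, T2=0, T3=4, T4=38, T5=24
Total waiting = 12 + 0 + 4 + 38 + 24 = 78

78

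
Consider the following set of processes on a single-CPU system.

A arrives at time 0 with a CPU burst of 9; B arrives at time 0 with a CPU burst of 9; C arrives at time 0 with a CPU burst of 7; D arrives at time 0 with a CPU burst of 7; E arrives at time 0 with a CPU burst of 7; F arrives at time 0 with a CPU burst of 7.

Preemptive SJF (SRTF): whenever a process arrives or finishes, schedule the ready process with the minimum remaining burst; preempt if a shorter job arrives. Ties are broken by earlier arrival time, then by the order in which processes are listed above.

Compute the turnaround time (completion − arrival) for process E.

Timeline: | C 0-7 | D 7-14 | E 14-21 | F 21-28 | A 28-37 | B 37-46 |
Completion: A=37  B=46  C=7  D=14  E=21  F=28
Turnaround (C−A): A=37  B=46  C=7  D=14  E=21  F=28
Turnaround(E) = completion − arrival = 21 − 0 = 21

21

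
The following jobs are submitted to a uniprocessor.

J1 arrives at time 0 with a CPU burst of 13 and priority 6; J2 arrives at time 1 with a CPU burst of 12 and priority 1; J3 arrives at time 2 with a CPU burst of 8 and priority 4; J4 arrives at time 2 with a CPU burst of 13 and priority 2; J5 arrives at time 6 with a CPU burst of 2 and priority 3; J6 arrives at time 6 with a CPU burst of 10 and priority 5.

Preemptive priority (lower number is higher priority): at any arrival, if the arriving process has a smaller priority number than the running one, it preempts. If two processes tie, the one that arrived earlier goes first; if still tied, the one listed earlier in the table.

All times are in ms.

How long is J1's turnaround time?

Gantt: | J1 0-1 | J2 1-13 | J4 13-26 | J5 26-28 | J3 28-36 | J6 36-46 | J1 46-58 |
Completion: J1=58  J2=13  J3=36  J4=26  J5=28  J6=46
Turnaround(J1) = completion − arrival = 58 − 0 = 58

58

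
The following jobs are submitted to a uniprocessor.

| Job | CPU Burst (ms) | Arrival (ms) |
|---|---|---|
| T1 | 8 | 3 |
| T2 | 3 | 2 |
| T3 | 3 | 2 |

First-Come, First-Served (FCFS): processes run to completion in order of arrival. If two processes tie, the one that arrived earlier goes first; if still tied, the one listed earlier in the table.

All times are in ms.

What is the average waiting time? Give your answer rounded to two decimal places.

Schedule: | idle 0-2 | T2 2-5 | T3 5-8 | T1 8-16 |
Completion: T1=16  T2=5  T3=8
Waiting times: T1=5, T2=0, T3=3
Average waiting = (5+0+3) / 3 = 8/3 = 2.67

2.67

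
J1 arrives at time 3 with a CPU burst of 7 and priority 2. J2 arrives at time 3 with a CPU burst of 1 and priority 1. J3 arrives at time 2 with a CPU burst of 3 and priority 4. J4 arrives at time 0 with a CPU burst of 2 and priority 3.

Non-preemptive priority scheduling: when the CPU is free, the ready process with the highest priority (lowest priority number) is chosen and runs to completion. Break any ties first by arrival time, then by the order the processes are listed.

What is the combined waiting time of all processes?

Gantt: | J4 0-2 | J3 2-5 | J2 5-6 | J1 6-13 |
Completion: J1=13  J2=6  J3=5  J4=2
Turnaround (C−A): J1=10  J2=3  J3=3  J4=2
Waiting = turnaround − burst: J1=3, J2=2, J3=0, J4=0
Total waiting = 3 + 2 + 0 + 0 = 5

5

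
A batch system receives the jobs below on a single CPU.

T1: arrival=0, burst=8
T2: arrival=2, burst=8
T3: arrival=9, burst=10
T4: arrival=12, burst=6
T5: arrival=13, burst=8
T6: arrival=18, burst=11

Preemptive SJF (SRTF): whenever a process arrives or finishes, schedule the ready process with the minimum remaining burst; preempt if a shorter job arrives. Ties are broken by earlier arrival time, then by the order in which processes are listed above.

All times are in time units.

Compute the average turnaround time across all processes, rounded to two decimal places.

18.83

Timeline: | T1 0-8 | T2 8-16 | T4 16-22 | T5 22-30 | T3 30-40 | T6 40-51 |
Completion: T1=8  T2=16  T3=40  T4=22  T5=30  T6=51
Turnaround times: T1=8, T2=14, T3=31, T4=10, T5=17, T6=33
Average turnaround = (8+14+31+10+17+33) / 6 = 113/6 = 18.83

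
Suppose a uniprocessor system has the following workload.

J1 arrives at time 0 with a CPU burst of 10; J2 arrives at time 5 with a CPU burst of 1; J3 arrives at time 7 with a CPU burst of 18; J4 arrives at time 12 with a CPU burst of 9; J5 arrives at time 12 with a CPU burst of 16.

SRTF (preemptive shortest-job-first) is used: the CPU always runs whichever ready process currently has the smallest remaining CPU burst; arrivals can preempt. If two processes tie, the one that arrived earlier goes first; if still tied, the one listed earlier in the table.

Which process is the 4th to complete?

Gantt: | J1 0-5 | J2 5-6 | J1 6-11 | J3 11-12 | J4 12-21 | J5 21-37 | J3 37-54 |
Completion: J1=11  J2=6  J3=54  J4=21  J5=37
Finish order: J2 → J1 → J4 → J5 → J3

J5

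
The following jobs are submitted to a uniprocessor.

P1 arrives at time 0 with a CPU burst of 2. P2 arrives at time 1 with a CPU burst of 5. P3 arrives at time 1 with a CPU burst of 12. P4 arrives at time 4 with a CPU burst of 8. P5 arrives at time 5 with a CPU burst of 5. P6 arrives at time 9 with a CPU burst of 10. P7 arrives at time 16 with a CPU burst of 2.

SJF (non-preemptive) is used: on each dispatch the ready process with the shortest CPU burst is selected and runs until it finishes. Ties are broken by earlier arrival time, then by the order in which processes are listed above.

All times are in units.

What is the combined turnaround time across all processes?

103

Gantt: | P1 0-2 | P2 2-7 | P5 7-12 | P4 12-20 | P7 20-22 | P6 22-32 | P3 32-44 |
Completion: P1=2  P2=7  P3=44  P4=20  P5=12  P6=32  P7=22
Turnaround (C−A): P1=2  P2=6  P3=43  P4=16  P5=7  P6=23  P7=6
Turnaround = completion − arrival: P1=2, P2=6, P3=43, P4=16, P5=7, P6=23, P7=6
Total turnaround = 2 + 6 + 43 + 16 + 7 + 23 + 6 = 103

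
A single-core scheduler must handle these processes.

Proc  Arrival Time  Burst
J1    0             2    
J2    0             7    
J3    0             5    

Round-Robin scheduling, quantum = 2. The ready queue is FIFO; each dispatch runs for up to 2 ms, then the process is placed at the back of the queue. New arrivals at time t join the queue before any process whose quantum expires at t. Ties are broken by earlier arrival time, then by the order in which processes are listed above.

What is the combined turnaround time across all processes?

Gantt: | J1 0-2 | J2 2-4 | J3 4-6 | J2 6-8 | J3 8-10 | J2 10-12 | J3 12-13 | J2 13-14 |
Completion: J1=2  J2=14  J3=13
Turnaround (C−A): J1=2  J2=14  J3=13
Turnaround = completion − arrival: J1=2, J2=14, J3=13
Total turnaround = 2 + 14 + 13 = 29

29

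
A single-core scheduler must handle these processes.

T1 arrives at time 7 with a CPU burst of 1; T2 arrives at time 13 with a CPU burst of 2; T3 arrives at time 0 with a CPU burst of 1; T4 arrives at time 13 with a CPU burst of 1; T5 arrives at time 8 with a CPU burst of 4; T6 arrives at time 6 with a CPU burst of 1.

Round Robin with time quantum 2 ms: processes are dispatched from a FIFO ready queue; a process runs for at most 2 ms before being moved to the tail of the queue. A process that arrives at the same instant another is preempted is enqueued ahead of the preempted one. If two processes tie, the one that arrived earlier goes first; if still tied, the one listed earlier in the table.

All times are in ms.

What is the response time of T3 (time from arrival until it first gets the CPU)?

0

Timeline: | T3 0-1 | idle 1-6 | T6 6-7 | T1 7-8 | T5 8-12 | idle 12-13 | T2 13-15 | T4 15-16 |
Completion: T1=8  T2=15  T3=1  T4=16  T5=12  T6=7
Turnaround (C−A): T1=1  T2=2  T3=1  T4=3  T5=4  T6=1
Response(T3) = first start − arrival = 0 − 0 = 0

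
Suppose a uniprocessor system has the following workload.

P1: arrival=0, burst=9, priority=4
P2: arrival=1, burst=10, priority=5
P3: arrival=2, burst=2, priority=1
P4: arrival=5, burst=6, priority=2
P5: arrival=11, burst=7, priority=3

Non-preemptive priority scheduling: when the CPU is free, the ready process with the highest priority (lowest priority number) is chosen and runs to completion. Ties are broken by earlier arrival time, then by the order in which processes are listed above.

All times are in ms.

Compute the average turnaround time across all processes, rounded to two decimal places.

Timeline: | P1 0-9 | P3 9-11 | P4 11-17 | P5 17-24 | P2 24-34 |
Completion: P1=9  P2=34  P3=11  P4=17  P5=24
Turnaround times: P1=9, P2=33, P3=9, P4=12, P5=13
Average turnaround = (9+33+9+12+13) / 5 = 76/5 = 15.20

15.20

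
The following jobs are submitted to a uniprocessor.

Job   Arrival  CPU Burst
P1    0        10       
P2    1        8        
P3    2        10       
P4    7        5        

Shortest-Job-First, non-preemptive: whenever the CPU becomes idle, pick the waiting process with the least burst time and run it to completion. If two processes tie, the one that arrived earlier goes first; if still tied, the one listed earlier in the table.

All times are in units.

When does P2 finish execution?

Schedule: | P1 0-10 | P4 10-15 | P2 15-23 | P3 23-33 |
Completion: P1=10  P2=23  P3=33  P4=15
Turnaround (C−A): P1=10  P2=22  P3=31  P4=8

23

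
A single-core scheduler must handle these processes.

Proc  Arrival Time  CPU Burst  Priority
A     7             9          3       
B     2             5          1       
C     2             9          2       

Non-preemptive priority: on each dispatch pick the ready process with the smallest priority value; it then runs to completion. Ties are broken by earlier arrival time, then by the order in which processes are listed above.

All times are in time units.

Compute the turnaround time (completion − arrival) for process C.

Timeline: | idle 0-2 | B 2-7 | C 7-16 | A 16-25 |
Completion: A=25  B=7  C=16
Turnaround(C) = completion − arrival = 16 − 2 = 14

14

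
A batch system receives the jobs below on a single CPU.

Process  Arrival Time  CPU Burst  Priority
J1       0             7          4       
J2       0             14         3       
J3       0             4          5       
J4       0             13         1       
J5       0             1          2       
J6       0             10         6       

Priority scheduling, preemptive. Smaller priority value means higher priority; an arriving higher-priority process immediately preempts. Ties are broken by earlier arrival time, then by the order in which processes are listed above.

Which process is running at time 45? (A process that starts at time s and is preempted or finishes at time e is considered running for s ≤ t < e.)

J6

Gantt: | J4 0-13 | J5 13-14 | J2 14-28 | J1 28-35 | J3 35-39 | J6 39-49 |
Completion: J1=35  J2=28  J3=39  J4=13  J5=14  J6=49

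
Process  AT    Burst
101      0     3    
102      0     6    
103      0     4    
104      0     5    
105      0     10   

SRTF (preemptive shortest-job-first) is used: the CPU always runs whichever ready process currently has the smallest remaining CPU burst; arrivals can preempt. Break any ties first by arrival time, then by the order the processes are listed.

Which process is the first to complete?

Schedule: | 101 0-3 | 103 3-7 | 104 7-12 | 102 12-18 | 105 18-28 |
Completion: 101=3  102=18  103=7  104=12  105=28
Turnaround (C−A): 101=3  102=18  103=7  104=12  105=28
Finish order: 101 → 103 → 104 → 102 → 105

101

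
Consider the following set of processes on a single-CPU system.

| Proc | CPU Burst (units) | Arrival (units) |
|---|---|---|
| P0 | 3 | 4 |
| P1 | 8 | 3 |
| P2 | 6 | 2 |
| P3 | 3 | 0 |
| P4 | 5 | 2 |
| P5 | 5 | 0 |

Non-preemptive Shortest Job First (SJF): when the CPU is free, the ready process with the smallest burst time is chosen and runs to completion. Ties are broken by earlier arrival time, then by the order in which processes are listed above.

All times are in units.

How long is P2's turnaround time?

Schedule: | P3 0-3 | P5 3-8 | P0 8-11 | P4 11-16 | P2 16-22 | P1 22-30 |
Completion: P0=11  P1=30  P2=22  P3=3  P4=16  P5=8
Turnaround (C−A): P0=7  P1=27  P2=20  P3=3  P4=14  P5=8
Turnaround(P2) = completion − arrival = 22 − 2 = 20

20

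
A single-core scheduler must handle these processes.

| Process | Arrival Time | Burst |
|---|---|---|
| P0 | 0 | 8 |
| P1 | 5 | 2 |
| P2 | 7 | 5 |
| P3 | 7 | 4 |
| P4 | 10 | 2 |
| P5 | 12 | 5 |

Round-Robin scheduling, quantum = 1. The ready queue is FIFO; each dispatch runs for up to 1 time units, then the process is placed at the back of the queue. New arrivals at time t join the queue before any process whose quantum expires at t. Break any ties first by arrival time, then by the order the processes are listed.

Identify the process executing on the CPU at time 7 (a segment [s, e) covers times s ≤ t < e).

Timeline: | P0 0-5 | P1 5-6 | P0 6-7 | P1 7-8 | P2 8-9 | P3 9-10 | P0 10-11 | P2 11-12 | P4 12-13 | P3 13-14 | P0 14-15 | P5 15-16 | P2 16-17 | P4 17-18 | P3 18-19 | P5 19-20 | P2 20-21 | P3 21-22 | P5 22-23 | P2 23-24 | P5 24-26 |
Completion: P0=15  P1=8  P2=24  P3=22  P4=18  P5=26
Turnaround (C−A): P0=15  P1=3  P2=17  P3=15  P4=8  P5=14

P1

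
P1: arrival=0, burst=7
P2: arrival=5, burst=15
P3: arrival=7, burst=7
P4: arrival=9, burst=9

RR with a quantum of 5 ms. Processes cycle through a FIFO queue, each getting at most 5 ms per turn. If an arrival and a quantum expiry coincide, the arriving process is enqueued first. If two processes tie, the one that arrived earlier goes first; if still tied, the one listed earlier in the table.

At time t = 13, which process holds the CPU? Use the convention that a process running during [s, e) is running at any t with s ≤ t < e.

P3

Gantt: | P1 0-5 | P2 5-10 | P1 10-12 | P3 12-17 | P4 17-22 | P2 22-27 | P3 27-29 | P4 29-33 | P2 33-38 |
Completion: P1=12  P2=38  P3=29  P4=33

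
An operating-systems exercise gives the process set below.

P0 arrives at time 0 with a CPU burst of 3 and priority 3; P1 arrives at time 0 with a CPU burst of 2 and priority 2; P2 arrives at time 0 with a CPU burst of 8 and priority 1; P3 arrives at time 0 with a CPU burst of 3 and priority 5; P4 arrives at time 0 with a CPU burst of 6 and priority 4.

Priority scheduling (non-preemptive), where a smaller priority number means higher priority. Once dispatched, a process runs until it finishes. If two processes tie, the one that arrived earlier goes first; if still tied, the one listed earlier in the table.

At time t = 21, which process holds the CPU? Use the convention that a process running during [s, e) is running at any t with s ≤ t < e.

P3

Timeline: | P2 0-8 | P1 8-10 | P0 10-13 | P4 13-19 | P3 19-22 |
Completion: P0=13  P1=10  P2=8  P3=22  P4=19
Turnaround (C−A): P0=13  P1=10  P2=8  P3=22  P4=19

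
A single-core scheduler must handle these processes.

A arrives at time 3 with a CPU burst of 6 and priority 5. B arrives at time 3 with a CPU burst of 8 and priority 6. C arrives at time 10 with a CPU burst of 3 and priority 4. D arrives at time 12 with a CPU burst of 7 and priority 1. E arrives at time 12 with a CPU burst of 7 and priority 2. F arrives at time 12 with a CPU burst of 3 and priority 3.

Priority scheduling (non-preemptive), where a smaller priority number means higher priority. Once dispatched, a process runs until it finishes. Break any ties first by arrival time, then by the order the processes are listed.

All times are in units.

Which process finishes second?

B

Gantt: | idle 0-3 | A 3-9 | B 9-17 | D 17-24 | E 24-31 | F 31-34 | C 34-37 |
Completion: A=9  B=17  C=37  D=24  E=31  F=34
Finish order: A → B → D → E → F → C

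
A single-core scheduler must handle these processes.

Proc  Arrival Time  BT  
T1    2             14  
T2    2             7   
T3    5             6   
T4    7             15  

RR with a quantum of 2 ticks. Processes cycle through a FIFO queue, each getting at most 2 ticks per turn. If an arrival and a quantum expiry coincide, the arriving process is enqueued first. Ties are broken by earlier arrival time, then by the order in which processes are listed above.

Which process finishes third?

T1

Gantt: | idle 0-2 | T1 2-4 | T2 4-6 | T1 6-8 | T3 8-10 | T2 10-12 | T4 12-14 | T1 14-16 | T3 16-18 | T2 18-20 | T4 20-22 | T1 22-24 | T3 24-26 | T2 26-27 | T4 27-29 | T1 29-31 | T4 31-33 | T1 33-35 | T4 35-37 | T1 37-39 | T4 39-44 |
Completion: T1=39  T2=27  T3=26  T4=44
Finish order: T3 → T2 → T1 → T4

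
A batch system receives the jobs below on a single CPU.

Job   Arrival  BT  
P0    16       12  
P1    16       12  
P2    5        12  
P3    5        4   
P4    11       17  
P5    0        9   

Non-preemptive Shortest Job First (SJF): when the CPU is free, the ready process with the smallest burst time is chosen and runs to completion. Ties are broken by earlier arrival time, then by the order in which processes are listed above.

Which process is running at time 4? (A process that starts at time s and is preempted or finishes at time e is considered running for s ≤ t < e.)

Schedule: | P5 0-9 | P3 9-13 | P2 13-25 | P0 25-37 | P1 37-49 | P4 49-66 |
Completion: P0=37  P1=49  P2=25  P3=13  P4=66  P5=9
Turnaround (C−A): P0=21  P1=33  P2=20  P3=8  P4=55  P5=9

P5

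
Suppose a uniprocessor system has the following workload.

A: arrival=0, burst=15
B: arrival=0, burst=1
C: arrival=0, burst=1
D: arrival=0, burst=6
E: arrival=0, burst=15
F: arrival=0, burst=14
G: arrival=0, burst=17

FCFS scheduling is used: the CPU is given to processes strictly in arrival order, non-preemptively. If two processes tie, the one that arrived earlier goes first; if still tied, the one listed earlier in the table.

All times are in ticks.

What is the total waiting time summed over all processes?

161

Timeline: | A 0-15 | B 15-16 | C 16-17 | D 17-23 | E 23-38 | F 38-52 | G 52-69 |
Completion: A=15  B=16  C=17  D=23  E=38  F=52  G=69
Turnaround (C−A): A=15  B=16  C=17  D=23  E=38  F=52  G=69
Waiting = turnaround − burst: A=0, B=15, C=16, D=17, E=23, F=38, G=52
Total waiting = 0 + 15 + 16 + 17 + 23 + 38 + 52 = 161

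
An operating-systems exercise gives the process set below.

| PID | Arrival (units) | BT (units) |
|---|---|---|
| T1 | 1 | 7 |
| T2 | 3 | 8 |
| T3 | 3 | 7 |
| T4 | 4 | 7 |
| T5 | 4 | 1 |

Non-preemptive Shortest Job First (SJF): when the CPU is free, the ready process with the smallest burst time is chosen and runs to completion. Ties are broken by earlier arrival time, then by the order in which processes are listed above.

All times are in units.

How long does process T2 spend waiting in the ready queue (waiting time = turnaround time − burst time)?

Timeline: | idle 0-1 | T1 1-8 | T5 8-9 | T3 9-16 | T4 16-23 | T2 23-31 |
Completion: T1=8  T2=31  T3=16  T4=23  T5=9
Turnaround (C−A): T1=7  T2=28  T3=13  T4=19  T5=5
Waiting(T2) = turnaround − burst = 28 − 8 = 20

20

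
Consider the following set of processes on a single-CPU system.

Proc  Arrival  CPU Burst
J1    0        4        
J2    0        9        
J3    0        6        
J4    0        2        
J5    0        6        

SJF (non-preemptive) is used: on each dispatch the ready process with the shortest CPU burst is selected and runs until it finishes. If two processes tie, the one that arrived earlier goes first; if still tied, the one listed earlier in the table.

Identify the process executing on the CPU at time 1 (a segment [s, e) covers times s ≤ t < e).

J4

Gantt: | J4 0-2 | J1 2-6 | J3 6-12 | J5 12-18 | J2 18-27 |
Completion: J1=6  J2=27  J3=12  J4=2  J5=18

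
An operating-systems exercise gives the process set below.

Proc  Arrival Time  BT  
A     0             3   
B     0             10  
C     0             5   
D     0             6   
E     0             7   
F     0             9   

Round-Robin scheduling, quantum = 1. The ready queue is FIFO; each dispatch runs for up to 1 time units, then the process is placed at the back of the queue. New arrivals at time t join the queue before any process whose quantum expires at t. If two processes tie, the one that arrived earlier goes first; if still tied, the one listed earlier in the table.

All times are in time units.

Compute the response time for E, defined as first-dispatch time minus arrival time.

Timeline: | A 0-1 | B 1-2 | C 2-3 | D 3-4 | E 4-5 | F 5-6 | A 6-7 | B 7-8 | C 8-9 | D 9-10 | E 10-11 | F 11-12 | A 12-13 | B 13-14 | C 14-15 | D 15-16 | E 16-17 | F 17-18 | B 18-19 | C 19-20 | D 20-21 | E 21-22 | F 22-23 | B 23-24 | C 24-25 | D 25-26 | E 26-27 | F 27-28 | B 28-29 | D 29-30 | E 30-31 | F 31-32 | B 32-33 | E 33-34 | F 34-35 | B 35-36 | F 36-37 | B 37-38 | F 38-39 | B 39-40 |
Completion: A=13  B=40  C=25  D=30  E=34  F=39
Turnaround (C−A): A=13  B=40  C=25  D=30  E=34  F=39
Response(E) = first start − arrival = 4 − 0 = 4

4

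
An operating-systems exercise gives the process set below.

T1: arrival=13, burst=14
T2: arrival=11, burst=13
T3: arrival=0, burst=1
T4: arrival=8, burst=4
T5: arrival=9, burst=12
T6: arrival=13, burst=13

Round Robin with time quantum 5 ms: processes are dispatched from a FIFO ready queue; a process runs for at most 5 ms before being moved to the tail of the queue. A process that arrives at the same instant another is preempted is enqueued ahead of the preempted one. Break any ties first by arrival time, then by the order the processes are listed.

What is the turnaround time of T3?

1

Schedule: | T3 0-1 | idle 1-8 | T4 8-12 | T5 12-17 | T2 17-22 | T1 22-27 | T6 27-32 | T5 32-37 | T2 37-42 | T1 42-47 | T6 47-52 | T5 52-54 | T2 54-57 | T1 57-61 | T6 61-64 |
Completion: T1=61  T2=57  T3=1  T4=12  T5=54  T6=64
Turnaround(T3) = completion − arrival = 1 − 0 = 1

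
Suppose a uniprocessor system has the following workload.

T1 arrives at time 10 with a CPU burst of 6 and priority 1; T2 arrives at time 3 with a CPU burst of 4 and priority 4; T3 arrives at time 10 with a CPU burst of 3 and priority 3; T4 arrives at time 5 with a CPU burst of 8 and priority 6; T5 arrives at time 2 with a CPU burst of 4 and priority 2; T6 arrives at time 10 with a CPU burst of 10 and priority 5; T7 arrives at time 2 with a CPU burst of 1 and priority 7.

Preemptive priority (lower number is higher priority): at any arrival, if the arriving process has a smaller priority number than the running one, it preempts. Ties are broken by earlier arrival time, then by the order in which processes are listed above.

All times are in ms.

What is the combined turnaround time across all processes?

Timeline: | idle 0-2 | T5 2-6 | T2 6-10 | T1 10-16 | T3 16-19 | T6 19-29 | T4 29-37 | T7 37-38 |
Completion: T1=16  T2=10  T3=19  T4=37  T5=6  T6=29  T7=38
Turnaround (C−A): T1=6  T2=7  T3=9  T4=32  T5=4  T6=19  T7=36
Turnaround = completion − arrival: T1=6, T2=7, T3=9, T4=32, T5=4, T6=19, T7=36
Total turnaround = 6 + 7 + 9 + 32 + 4 + 19 + 36 = 113

113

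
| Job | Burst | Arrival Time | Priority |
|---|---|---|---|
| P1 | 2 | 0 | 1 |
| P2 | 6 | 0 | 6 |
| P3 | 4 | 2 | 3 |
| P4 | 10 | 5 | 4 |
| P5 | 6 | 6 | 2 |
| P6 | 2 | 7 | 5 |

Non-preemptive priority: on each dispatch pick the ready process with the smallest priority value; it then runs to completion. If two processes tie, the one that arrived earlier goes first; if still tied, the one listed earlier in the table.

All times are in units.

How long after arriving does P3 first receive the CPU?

Timeline: | P1 0-2 | P3 2-6 | P5 6-12 | P4 12-22 | P6 22-24 | P2 24-30 |
Completion: P1=2  P2=30  P3=6  P4=22  P5=12  P6=24
Response(P3) = first start − arrival = 2 − 2 = 0

0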